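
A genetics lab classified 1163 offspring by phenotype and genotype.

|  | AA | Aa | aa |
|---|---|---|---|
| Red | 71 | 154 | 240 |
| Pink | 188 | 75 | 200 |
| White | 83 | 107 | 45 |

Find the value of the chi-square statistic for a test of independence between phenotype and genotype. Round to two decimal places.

145.22

Row totals: 465, 463, 235. Column totals: 342, 336, 485. Grand total N = 1163.
Expected counts (row total × column total / N):
  Red, AA: 465×342/1163 = 136.741
  Red, Aa: 465×336/1163 = 134.342
  Red, aa: 465×485/1163 = 193.917
  Pink, AA: 463×342/1163 = 136.153
  Pink, Aa: 463×336/1163 = 133.764
  Pink, aa: 463×485/1163 = 193.083
  White, AA: 235×342/1163 = 69.106
  White, Aa: 235×336/1163 = 67.893
  White, aa: 235×485/1163 = 98.001
Contributions (O − E)²/E:
  (71 − 136.741)²/136.741 = 31.6063
  (154 − 134.342)²/134.342 = 2.8765
  (240 − 193.917)²/193.917 = 10.9513
  (188 − 136.153)²/136.153 = 19.7433
  (75 − 133.764)²/133.764 = 25.8157
  (200 − 193.083)²/193.083 = 0.2478
  (83 − 69.106)²/69.106 = 2.7934
  (107 − 67.893)²/67.893 = 22.5260
  (45 − 98.001)²/98.001 = 28.6641
χ² = 31.6063 + 2.8765 + 10.9513 + 19.7433 + 25.8157 + 0.2478 + 2.7934 + 22.5260 + 28.6641 = 145.22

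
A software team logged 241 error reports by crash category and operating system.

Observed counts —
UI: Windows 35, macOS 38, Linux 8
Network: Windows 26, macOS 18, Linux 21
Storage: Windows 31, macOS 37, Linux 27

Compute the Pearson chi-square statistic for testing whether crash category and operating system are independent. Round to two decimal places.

14.44

Row totals: 81, 65, 95. Column totals: 92, 93, 56. Grand total N = 241.
Expected counts (row total × column total / N):
  UI, Windows: 81×92/241 = 30.921
  UI, macOS: 81×93/241 = 31.257
  UI, Linux: 81×56/241 = 18.822
  Network, Windows: 65×92/241 = 24.813
  Network, macOS: 65×93/241 = 25.083
  Network, Linux: 65×56/241 = 15.104
  Storage, Windows: 95×92/241 = 36.266
  Storage, macOS: 95×93/241 = 36.660
  Storage, Linux: 95×56/241 = 22.075
Contributions (O − E)²/E:
  (35 − 30.921)²/30.921 = 0.5381
  (38 − 31.257)²/31.257 = 1.4547
  (8 − 18.822)²/18.822 = 6.2223
  (26 − 24.813)²/24.813 = 0.0568
  (18 − 25.083)²/25.083 = 2.0001
  (21 − 15.104)²/15.104 = 2.3016
  (31 − 36.266)²/36.266 = 0.7646
  (37 − 36.660)²/36.660 = 0.0032
  (27 − 22.075)²/22.075 = 1.0988
χ² = 0.5381 + 1.4547 + 6.2223 + 0.0568 + 2.0001 + 2.3016 + 0.7646 + 0.0032 + 1.0988 = 14.44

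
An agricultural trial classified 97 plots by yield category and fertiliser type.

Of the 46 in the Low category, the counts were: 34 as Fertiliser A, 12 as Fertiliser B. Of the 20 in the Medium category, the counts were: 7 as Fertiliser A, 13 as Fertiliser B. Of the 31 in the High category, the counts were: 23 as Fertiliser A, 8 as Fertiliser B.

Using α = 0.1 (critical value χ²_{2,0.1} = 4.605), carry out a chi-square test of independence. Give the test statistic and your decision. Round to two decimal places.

10.77; reject H₀

Row totals: 46, 20, 31. Column totals: 64, 33. Grand total N = 97.
Expected counts (row total × column total / N):
  Low, Fertiliser A: 46×64/97 = 30.351
  Low, Fertiliser B: 46×33/97 = 15.649
  Medium, Fertiliser A: 20×64/97 = 13.196
  Medium, Fertiliser B: 20×33/97 = 6.804
  High, Fertiliser A: 31×64/97 = 20.454
  High, Fertiliser B: 31×33/97 = 10.546
Contributions (O − E)²/E:
  (34 − 30.351)²/30.351 = 0.4387
  (12 − 15.649)²/15.649 = 0.8509
  (7 − 13.196)²/13.196 = 2.9092
  (13 − 6.804)²/6.804 = 5.6423
  (23 − 20.454)²/20.454 = 0.3169
  (8 − 10.546)²/10.546 = 0.6147
χ² = 0.4387 + 0.8509 + 2.9092 + 5.6423 + 0.3169 + 0.6147 = 10.77
df = (3−1)(2−1) = 2. Since 10.77 > 4.605, reject the null hypothesis of independence at α = 0.1.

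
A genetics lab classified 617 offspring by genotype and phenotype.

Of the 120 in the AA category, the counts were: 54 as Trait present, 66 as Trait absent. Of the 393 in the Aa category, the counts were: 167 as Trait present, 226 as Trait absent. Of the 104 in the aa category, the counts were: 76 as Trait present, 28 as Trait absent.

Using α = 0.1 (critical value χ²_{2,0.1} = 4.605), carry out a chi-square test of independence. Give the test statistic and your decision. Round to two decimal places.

Row totals: 120, 393, 104. Column totals: 297, 320. Grand total N = 617.
Expected counts (row total × column total / N):
  AA, Trait present: 120×297/617 = 57.763
  AA, Trait absent: 120×320/617 = 62.237
  Aa, Trait present: 393×297/617 = 189.175
  Aa, Trait absent: 393×320/617 = 203.825
  aa, Trait present: 104×297/617 = 50.062
  aa, Trait absent: 104×320/617 = 53.938
Contributions (O − E)²/E:
  (54 − 57.763)²/57.763 = 0.2451
  (66 − 62.237)²/62.237 = 0.2275
  (167 − 189.175)²/189.175 = 2.5993
  (226 − 203.825)²/203.825 = 2.4125
  (76 − 50.062)²/50.062 = 13.4389
  (28 − 53.938)²/53.938 = 12.4732
χ² = 0.2451 + 0.2275 + 2.5993 + 2.4125 + 13.4389 + 12.4732 = 31.40
df = (3−1)(2−1) = 2. Since 31.40 > 4.605, reject the null hypothesis of independence at α = 0.1.

31.40; reject H₀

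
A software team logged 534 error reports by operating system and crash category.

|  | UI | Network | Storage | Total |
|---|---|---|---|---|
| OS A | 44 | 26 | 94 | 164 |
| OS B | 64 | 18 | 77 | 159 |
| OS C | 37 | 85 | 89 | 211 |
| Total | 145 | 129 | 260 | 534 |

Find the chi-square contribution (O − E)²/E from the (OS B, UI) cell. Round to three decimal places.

Row total (OS B) = 159; column total (UI) = 145; N = 534.
Expected count E = 159 × 145 / 534 = 43.1742.
Contribution = (O − E)²/E = (64 − 43.1742)² / 43.1742 = 10.046.

10.046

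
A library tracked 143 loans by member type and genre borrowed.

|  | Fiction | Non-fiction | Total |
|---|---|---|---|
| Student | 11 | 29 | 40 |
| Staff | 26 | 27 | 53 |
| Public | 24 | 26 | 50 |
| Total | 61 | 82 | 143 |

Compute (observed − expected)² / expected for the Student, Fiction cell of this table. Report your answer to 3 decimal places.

2.154

Row total (Student) = 40; column total (Fiction) = 61; N = 143.
Expected count E = 40 × 61 / 143 = 17.0629.
Contribution = (O − E)²/E = (11 − 17.0629)² / 17.0629 = 2.154.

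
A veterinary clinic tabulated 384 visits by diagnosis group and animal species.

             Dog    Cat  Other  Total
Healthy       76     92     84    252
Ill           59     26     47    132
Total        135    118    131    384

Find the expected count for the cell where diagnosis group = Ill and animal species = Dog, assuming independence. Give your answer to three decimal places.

Row total (Ill) = 132; column total (Dog) = 135; grand total N = 384.
Expected count = (row total × column total) / N = 132 × 135 / 384 = 46.406.

46.406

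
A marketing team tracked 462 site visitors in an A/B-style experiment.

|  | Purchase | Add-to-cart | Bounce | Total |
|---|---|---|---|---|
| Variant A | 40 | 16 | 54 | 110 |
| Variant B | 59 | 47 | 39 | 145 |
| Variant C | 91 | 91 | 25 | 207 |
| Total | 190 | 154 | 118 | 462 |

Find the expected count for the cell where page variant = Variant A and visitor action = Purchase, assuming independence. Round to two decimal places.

Row total (Variant A) = 110; column total (Purchase) = 190; grand total N = 462.
Expected count = (row total × column total) / N = 110 × 190 / 462 = 45.24.

45.24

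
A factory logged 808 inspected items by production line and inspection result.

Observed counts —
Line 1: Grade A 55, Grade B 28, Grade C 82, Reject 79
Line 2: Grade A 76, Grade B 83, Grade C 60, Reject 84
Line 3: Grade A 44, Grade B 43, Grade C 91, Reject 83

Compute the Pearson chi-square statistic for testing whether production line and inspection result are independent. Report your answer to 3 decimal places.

Row totals: 244, 303, 261. Column totals: 175, 154, 233, 246. Grand total N = 808.
Expected counts (row total × column total / N):
  Line 1, Grade A: 244×175/808 = 52.8465
  Line 1, Grade B: 244×154/808 = 46.5050
  Line 1, Grade C: 244×233/808 = 70.3614
  Line 1, Reject: 244×246/808 = 74.2871
  Line 2, Grade A: 303×175/808 = 65.6250
  Line 2, Grade B: 303×154/808 = 57.7500
  Line 2, Grade C: 303×233/808 = 87.3750
  Line 2, Reject: 303×246/808 = 92.2500
  Line 3, Grade A: 261×175/808 = 56.5285
  Line 3, Grade B: 261×154/808 = 49.7450
  Line 3, Grade C: 261×233/808 = 75.2636
  Line 3, Reject: 261×246/808 = 79.4629
Contributions (O − E)²/E:
  (55 − 52.8465)²/52.8465 = 0.0878
  (28 − 46.5050)²/46.5050 = 7.3634
  (82 − 70.3614)²/70.3614 = 1.9252
  (79 − 74.2871)²/74.2871 = 0.2990
  (76 − 65.6250)²/65.6250 = 1.6402
  (83 − 57.7500)²/57.7500 = 11.0400
  (60 − 87.3750)²/87.3750 = 8.5767
  (84 − 92.2500)²/92.2500 = 0.7378
  (44 − 56.5285)²/56.5285 = 2.7767
  (43 − 49.7450)²/49.7450 = 0.9146
  (91 − 75.2636)²/75.2636 = 3.2902
  (83 − 79.4629)²/79.4629 = 0.1574
χ² = 0.0878 + 7.3634 + 1.9252 + 0.2990 + 1.6402 + 11.0400 + 8.5767 + 0.7378 + 2.7767 + 0.9146 + 3.2902 + 0.1574 = 38.809

38.809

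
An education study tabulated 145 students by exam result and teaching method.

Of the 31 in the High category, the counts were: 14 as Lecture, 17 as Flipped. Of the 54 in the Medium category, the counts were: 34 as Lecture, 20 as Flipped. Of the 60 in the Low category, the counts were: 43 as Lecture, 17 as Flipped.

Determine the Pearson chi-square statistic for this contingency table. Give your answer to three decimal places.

6.145

Row totals: 31, 54, 60. Column totals: 91, 54. Grand total N = 145.
Expected counts (row total × column total / N):
  High, Lecture: 31×91/145 = 19.4552
  High, Flipped: 31×54/145 = 11.5448
  Medium, Lecture: 54×91/145 = 33.8897
  Medium, Flipped: 54×54/145 = 20.1103
  Low, Lecture: 60×91/145 = 37.6552
  Low, Flipped: 60×54/145 = 22.3448
Contributions (O − E)²/E:
  (14 − 19.4552)²/19.4552 = 1.5296
  (17 − 11.5448)²/11.5448 = 2.5777
  (34 − 33.8897)²/33.8897 = 0.0004
  (20 − 20.1103)²/20.1103 = 0.0006
  (43 − 37.6552)²/37.6552 = 0.7586
  (17 − 22.3448)²/22.3448 = 1.2785
χ² = 1.5296 + 2.5777 + 0.0004 + 0.0006 + 0.7586 + 1.2785 = 6.145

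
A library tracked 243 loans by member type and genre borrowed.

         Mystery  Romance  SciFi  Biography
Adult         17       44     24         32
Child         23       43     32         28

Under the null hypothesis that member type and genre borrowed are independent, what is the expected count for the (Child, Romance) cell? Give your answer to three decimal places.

Row total (Child) = 126; column total (Romance) = 87; grand total N = 243.
Expected count = (row total × column total) / N = 126 × 87 / 243 = 45.111.

45.111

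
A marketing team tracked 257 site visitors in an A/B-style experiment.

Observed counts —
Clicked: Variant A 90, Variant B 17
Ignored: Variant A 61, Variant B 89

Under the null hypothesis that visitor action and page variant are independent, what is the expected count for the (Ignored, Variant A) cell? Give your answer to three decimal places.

Row total (Ignored) = 150; column total (Variant A) = 151; grand total N = 257.
Expected count = (row total × column total) / N = 150 × 151 / 257 = 88.132.

88.132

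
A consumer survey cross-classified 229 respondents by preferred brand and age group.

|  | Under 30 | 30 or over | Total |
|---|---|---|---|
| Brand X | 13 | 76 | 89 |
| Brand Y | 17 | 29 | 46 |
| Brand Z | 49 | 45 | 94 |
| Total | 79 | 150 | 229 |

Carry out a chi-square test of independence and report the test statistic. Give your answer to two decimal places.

28.64

Grand total N = 229.
Expected counts (row total × column total / N):
  Brand X, Under 30: 89×79/229 = 30.703
  Brand X, 30 or over: 89×150/229 = 58.297
  Brand Y, Under 30: 46×79/229 = 15.869
  Brand Y, 30 or over: 46×150/229 = 30.131
  Brand Z, Under 30: 94×79/229 = 32.428
  Brand Z, 30 or over: 94×150/229 = 61.572
Contributions (O − E)²/E:
  (13 − 30.703)²/30.703 = 10.2073
  (76 − 58.297)²/58.297 = 5.3759
  (17 − 15.869)²/15.869 = 0.0806
  (29 − 30.131)²/30.131 = 0.0425
  (49 − 32.428)²/32.428 = 8.4690
  (45 − 61.572)²/61.572 = 4.4603
χ² = 10.2073 + 5.3759 + 0.0806 + 0.0425 + 8.4690 + 4.4603 = 28.64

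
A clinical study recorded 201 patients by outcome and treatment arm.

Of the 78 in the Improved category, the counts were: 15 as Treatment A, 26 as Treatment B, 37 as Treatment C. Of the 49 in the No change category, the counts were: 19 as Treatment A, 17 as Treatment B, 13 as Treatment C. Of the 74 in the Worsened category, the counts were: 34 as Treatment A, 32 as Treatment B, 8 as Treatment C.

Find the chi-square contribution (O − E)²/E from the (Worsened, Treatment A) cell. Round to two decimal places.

3.21

Row total (Worsened) = 74; column total (Treatment A) = 68; N = 201.
Expected count E = 74 × 68 / 201 = 25.035.
Contribution = (O − E)²/E = (34 − 25.035)² / 25.035 = 3.21.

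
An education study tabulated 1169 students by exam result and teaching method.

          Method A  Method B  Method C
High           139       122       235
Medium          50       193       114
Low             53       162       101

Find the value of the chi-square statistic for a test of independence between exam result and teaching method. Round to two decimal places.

96.39

Row totals: 496, 357, 316. Column totals: 242, 477, 450. Grand total N = 1169.
Expected counts (row total × column total / N):
  High, Method A: 496×242/1169 = 102.679
  High, Method B: 496×477/1169 = 202.388
  High, Method C: 496×450/1169 = 190.932
  Medium, Method A: 357×242/1169 = 73.904
  Medium, Method B: 357×477/1169 = 145.671
  Medium, Method C: 357×450/1169 = 137.425
  Low, Method A: 316×242/1169 = 65.417
  Low, Method B: 316×477/1169 = 128.941
  Low, Method C: 316×450/1169 = 121.642
Contributions (O − E)²/E:
  (139 − 102.679)²/102.679 = 12.8480
  (122 − 202.388)²/202.388 = 31.9299
  (235 − 190.932)²/190.932 = 10.1711
  (50 − 73.904)²/73.904 = 7.7317
  (193 − 145.671)²/145.671 = 15.3774
  (114 − 137.425)²/137.425 = 3.9929
  (53 − 65.417)²/65.417 = 2.3569
  (162 − 128.941)²/128.941 = 8.4760
  (101 − 121.642)²/121.642 = 3.5028
χ² = 12.8480 + 31.9299 + 10.1711 + 7.7317 + 15.3774 + 3.9929 + 2.3569 + 8.4760 + 3.5028 = 96.39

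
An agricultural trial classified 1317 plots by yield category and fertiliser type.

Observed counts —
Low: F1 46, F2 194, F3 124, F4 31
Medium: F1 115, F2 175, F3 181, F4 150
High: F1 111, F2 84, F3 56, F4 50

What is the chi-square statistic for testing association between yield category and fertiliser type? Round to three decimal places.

139.060

Row totals: 395, 621, 301. Column totals: 272, 453, 361, 231. Grand total N = 1317.
Expected counts (row total × column total / N):
  Low, F1: 395×272/1317 = 81.5793
  Low, F2: 395×453/1317 = 135.8656
  Low, F3: 395×361/1317 = 108.2726
  Low, F4: 395×231/1317 = 69.2825
  Medium, F1: 621×272/1317 = 128.2551
  Medium, F2: 621×453/1317 = 213.6014
  Medium, F3: 621×361/1317 = 170.2210
  Medium, F4: 621×231/1317 = 108.9226
  High, F1: 301×272/1317 = 62.1655
  High, F2: 301×453/1317 = 103.5330
  High, F3: 301×361/1317 = 82.5065
  High, F4: 301×231/1317 = 52.7950
Contributions (O − E)²/E:
  (46 − 81.5793)²/81.5793 = 15.5173
  (194 − 135.8656)²/135.8656 = 24.8746
  (124 − 108.2726)²/108.2726 = 2.2845
  (31 − 69.2825)²/69.2825 = 21.1532
  (115 − 128.2551)²/128.2551 = 1.3699
  (175 − 213.6014)²/213.6014 = 6.9759
  (181 − 170.2210)²/170.2210 = 0.6826
  (150 − 108.9226)²/108.9226 = 15.4913
  (111 − 62.1655)²/62.1655 = 38.3622
  (84 − 103.5330)²/103.5330 = 3.6852
  (56 − 82.5065)²/82.5065 = 8.5156
  (50 − 52.7950)²/52.7950 = 0.1480
χ² = 15.5173 + 24.8746 + 2.2845 + 21.1532 + 1.3699 + 6.9759 + 0.6826 + 15.4913 + 38.3622 + 3.6852 + 8.5156 + 0.1480 = 139.060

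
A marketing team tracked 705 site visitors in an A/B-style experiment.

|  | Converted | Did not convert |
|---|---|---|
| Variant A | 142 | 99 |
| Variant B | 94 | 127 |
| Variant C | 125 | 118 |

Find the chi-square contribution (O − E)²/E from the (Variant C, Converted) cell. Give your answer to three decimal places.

Row total (Variant C) = 243; column total (Converted) = 361; N = 705.
Expected count E = 243 × 361 / 705 = 124.4298.
Contribution = (O − E)²/E = (125 − 124.4298)² / 124.4298 = 0.003.

0.003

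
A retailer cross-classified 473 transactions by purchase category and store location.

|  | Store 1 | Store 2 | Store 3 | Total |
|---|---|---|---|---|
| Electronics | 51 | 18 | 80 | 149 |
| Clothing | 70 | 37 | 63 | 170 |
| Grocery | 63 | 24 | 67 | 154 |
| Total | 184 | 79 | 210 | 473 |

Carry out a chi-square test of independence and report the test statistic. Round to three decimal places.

Grand total N = 473.
Expected counts (row total × column total / N):
  Electronics, Store 1: 149×184/473 = 57.9619
  Electronics, Store 2: 149×79/473 = 24.8858
  Electronics, Store 3: 149×210/473 = 66.1522
  Clothing, Store 1: 170×184/473 = 66.1311
  Clothing, Store 2: 170×79/473 = 28.3932
  Clothing, Store 3: 170×210/473 = 75.4757
  Grocery, Store 1: 154×184/473 = 59.9070
  Grocery, Store 2: 154×79/473 = 25.7209
  Grocery, Store 3: 154×210/473 = 68.3721
Contributions (O − E)²/E:
  (51 − 57.9619)²/57.9619 = 0.8362
  (18 − 24.8858)²/24.8858 = 1.9053
  (80 − 66.1522)²/66.1522 = 2.8988
  (70 − 66.1311)²/66.1311 = 0.2263
  (37 − 28.3932)²/28.3932 = 2.6090
  (63 − 75.4757)²/75.4757 = 2.0622
  (63 − 59.9070)²/59.9070 = 0.1597
  (24 − 25.7209)²/25.7209 = 0.1151
  (67 − 68.3721)²/68.3721 = 0.0275
χ² = 0.8362 + 1.9053 + 2.8988 + 0.2263 + 2.6090 + 2.0622 + 0.1597 + 0.1151 + 0.0275 = 10.840

10.840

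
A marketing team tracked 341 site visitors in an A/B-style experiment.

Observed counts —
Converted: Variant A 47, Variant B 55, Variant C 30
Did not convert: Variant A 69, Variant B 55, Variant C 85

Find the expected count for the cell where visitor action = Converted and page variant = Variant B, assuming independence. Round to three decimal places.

42.581

Row total (Converted) = 132; column total (Variant B) = 110; grand total N = 341.
Expected count = (row total × column total) / N = 132 × 110 / 341 = 42.581.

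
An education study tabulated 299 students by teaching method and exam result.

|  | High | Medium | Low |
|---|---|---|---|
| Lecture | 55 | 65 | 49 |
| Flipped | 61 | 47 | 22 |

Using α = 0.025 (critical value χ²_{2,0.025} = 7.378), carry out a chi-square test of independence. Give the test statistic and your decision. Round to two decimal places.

8.53; reject H₀

Row totals: 169, 130. Column totals: 116, 112, 71. Grand total N = 299.
Expected counts (row total × column total / N):
  Lecture, High: 169×116/299 = 65.565
  Lecture, Medium: 169×112/299 = 63.304
  Lecture, Low: 169×71/299 = 40.130
  Flipped, High: 130×116/299 = 50.435
  Flipped, Medium: 130×112/299 = 48.696
  Flipped, Low: 130×71/299 = 30.870
Contributions (O − E)²/E:
  (55 − 65.565)²/65.565 = 1.7024
  (65 − 63.304)²/63.304 = 0.0454
  (49 − 40.130)²/40.130 = 1.9606
  (61 − 50.435)²/50.435 = 2.2131
  (47 − 48.696)²/48.696 = 0.0591
  (22 − 30.870)²/30.870 = 2.5487
χ² = 1.7024 + 0.0454 + 1.9606 + 2.2131 + 0.0591 + 2.5487 = 8.53
df = (2−1)(3−1) = 2. Since 8.53 > 7.378, reject the null hypothesis of independence at α = 0.025.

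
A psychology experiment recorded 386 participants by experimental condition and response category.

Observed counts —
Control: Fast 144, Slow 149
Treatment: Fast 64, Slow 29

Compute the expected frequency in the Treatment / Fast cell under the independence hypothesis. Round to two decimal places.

Row total (Treatment) = 93; column total (Fast) = 208; grand total N = 386.
Expected count = (row total × column total) / N = 93 × 208 / 386 = 50.11.

50.11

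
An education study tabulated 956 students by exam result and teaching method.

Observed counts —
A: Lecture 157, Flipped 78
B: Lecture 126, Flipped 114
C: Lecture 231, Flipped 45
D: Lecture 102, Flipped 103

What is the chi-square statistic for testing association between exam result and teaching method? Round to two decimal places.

Row totals: 235, 240, 276, 205. Column totals: 616, 340. Grand total N = 956.
Expected counts (row total × column total / N):
  A, Lecture: 235×616/956 = 151.423
  A, Flipped: 235×340/956 = 83.577
  B, Lecture: 240×616/956 = 154.644
  B, Flipped: 240×340/956 = 85.356
  C, Lecture: 276×616/956 = 177.841
  C, Flipped: 276×340/956 = 98.159
  D, Lecture: 205×616/956 = 132.092
  D, Flipped: 205×340/956 = 72.908
Contributions (O − E)²/E:
  (157 − 151.423)²/151.423 = 0.2054
  (78 − 83.577)²/83.577 = 0.3721
  (126 − 154.644)²/154.644 = 5.3056
  (114 − 85.356)²/85.356 = 9.6124
  (231 − 177.841)²/177.841 = 15.8899
  (45 − 98.159)²/98.159 = 28.7888
  (102 − 132.092)²/132.092 = 6.8553
  (103 − 72.908)²/72.908 = 12.4202
χ² = 0.2054 + 0.3721 + 5.3056 + 9.6124 + 15.8899 + 28.7888 + 6.8553 + 12.4202 = 79.45

79.45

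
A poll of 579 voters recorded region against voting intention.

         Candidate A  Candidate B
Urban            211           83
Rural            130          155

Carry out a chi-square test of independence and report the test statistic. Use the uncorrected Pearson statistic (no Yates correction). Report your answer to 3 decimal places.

40.892

Row totals: 294, 285. Column totals: 341, 238. Grand total N = 579.
Expected counts (row total × column total / N):
  Urban, Candidate A: 294×341/579 = 173.1503
  Urban, Candidate B: 294×238/579 = 120.8497
  Rural, Candidate A: 285×341/579 = 167.8497
  Rural, Candidate B: 285×238/579 = 117.1503
Contributions (O − E)²/E:
  (211 − 173.1503)²/173.1503 = 8.2737
  (83 − 120.8497)²/120.8497 = 11.8544
  (130 − 167.8497)²/167.8497 = 8.5350
  (155 − 117.1503)²/117.1503 = 12.2287
χ² = 8.2737 + 11.8544 + 8.5350 + 12.2287 = 40.892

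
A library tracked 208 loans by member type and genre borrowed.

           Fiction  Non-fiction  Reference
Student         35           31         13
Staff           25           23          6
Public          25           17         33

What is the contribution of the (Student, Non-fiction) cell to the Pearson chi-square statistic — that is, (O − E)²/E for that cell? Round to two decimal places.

Row total (Student) = 79; column total (Non-fiction) = 71; N = 208.
Expected count E = 79 × 71 / 208 = 26.966.
Contribution = (O − E)²/E = (31 − 26.966)² / 26.966 = 0.60.

0.60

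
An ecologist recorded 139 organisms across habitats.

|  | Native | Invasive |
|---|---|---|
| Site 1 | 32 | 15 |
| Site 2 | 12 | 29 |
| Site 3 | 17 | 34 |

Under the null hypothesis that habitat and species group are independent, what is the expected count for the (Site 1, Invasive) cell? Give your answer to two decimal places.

Row total (Site 1) = 47; column total (Invasive) = 78; grand total N = 139.
Expected count = (row total × column total) / N = 47 × 78 / 139 = 26.37.

26.37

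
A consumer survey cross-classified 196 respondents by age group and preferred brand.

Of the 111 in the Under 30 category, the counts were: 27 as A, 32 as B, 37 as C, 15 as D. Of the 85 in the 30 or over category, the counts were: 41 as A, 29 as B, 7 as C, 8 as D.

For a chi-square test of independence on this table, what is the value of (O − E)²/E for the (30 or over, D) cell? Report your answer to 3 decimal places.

Row total (30 or over) = 85; column total (D) = 23; N = 196.
Expected count E = 85 × 23 / 196 = 9.9745.
Contribution = (O − E)²/E = (8 − 9.9745)² / 9.9745 = 0.391.

0.391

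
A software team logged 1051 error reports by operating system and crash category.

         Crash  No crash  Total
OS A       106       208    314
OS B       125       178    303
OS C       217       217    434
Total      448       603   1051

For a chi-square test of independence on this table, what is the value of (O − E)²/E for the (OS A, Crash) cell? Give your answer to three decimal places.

5.793

Row total (OS A) = 314; column total (Crash) = 448; N = 1051.
Expected count E = 314 × 448 / 1051 = 133.8459.
Contribution = (O − E)²/E = (106 − 133.8459)² / 133.8459 = 5.793.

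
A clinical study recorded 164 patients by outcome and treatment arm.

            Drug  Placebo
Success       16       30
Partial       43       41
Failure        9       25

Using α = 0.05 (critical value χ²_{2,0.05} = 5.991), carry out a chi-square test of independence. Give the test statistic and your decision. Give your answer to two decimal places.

7.27; reject H₀

Row totals: 46, 84, 34. Column totals: 68, 96. Grand total N = 164.
Expected counts (row total × column total / N):
  Success, Drug: 46×68/164 = 19.073
  Success, Placebo: 46×96/164 = 26.927
  Partial, Drug: 84×68/164 = 34.829
  Partial, Placebo: 84×96/164 = 49.171
  Failure, Drug: 34×68/164 = 14.098
  Failure, Placebo: 34×96/164 = 19.902
Contributions (O − E)²/E:
  (16 − 19.073)²/19.073 = 0.4951
  (30 − 26.927)²/26.927 = 0.3507
  (43 − 34.829)²/34.829 = 1.9169
  (41 − 49.171)²/49.171 = 1.3578
  (9 − 14.098)²/14.098 = 1.8435
  (25 − 19.902)²/19.902 = 1.3059
χ² = 0.4951 + 0.3507 + 1.9169 + 1.3578 + 1.8435 + 1.3059 = 7.27
df = (3−1)(2−1) = 2. Since 7.27 > 5.991, reject the null hypothesis of independence at α = 0.05.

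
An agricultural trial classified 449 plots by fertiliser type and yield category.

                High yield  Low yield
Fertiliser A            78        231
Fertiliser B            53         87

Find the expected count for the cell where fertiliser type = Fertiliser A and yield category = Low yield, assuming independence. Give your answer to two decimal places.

218.85

Row total (Fertiliser A) = 309; column total (Low yield) = 318; grand total N = 449.
Expected count = (row total × column total) / N = 309 × 318 / 449 = 218.85.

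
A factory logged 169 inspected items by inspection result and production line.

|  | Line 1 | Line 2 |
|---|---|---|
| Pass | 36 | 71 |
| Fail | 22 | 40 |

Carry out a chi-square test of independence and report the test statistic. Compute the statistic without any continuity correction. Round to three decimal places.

0.059

Row totals: 107, 62. Column totals: 58, 111. Grand total N = 169.
Expected counts (row total × column total / N):
  Pass, Line 1: 107×58/169 = 36.7219
  Pass, Line 2: 107×111/169 = 70.2781
  Fail, Line 1: 62×58/169 = 21.2781
  Fail, Line 2: 62×111/169 = 40.7219
Contributions (O − E)²/E:
  (36 − 36.7219)²/36.7219 = 0.0142
  (71 − 70.2781)²/70.2781 = 0.0074
  (22 − 21.2781)²/21.2781 = 0.0245
  (40 − 40.7219)²/40.7219 = 0.0128
χ² = 0.0142 + 0.0074 + 0.0245 + 0.0128 = 0.059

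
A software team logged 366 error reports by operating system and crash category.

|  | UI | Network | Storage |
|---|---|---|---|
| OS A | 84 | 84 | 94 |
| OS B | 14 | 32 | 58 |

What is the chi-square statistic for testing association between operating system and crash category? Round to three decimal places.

Row totals: 262, 104. Column totals: 98, 116, 152. Grand total N = 366.
Expected counts (row total × column total / N):
  OS A, UI: 262×98/366 = 70.1530
  OS A, Network: 262×116/366 = 83.0383
  OS A, Storage: 262×152/366 = 108.8087
  OS B, UI: 104×98/366 = 27.8470
  OS B, Network: 104×116/366 = 32.9617
  OS B, Storage: 104×152/366 = 43.1913
Contributions (O − E)²/E:
  (84 − 70.1530)²/70.1530 = 2.7332
  (84 − 83.0383)²/83.0383 = 0.0111
  (94 − 108.8087)²/108.8087 = 2.0154
  (14 − 27.8470)²/27.8470 = 6.8855
  (32 − 32.9617)²/32.9617 = 0.0281
  (58 − 43.1913)²/43.1913 = 5.0774
χ² = 2.7332 + 0.0111 + 2.0154 + 6.8855 + 0.0281 + 5.0774 = 16.751

16.751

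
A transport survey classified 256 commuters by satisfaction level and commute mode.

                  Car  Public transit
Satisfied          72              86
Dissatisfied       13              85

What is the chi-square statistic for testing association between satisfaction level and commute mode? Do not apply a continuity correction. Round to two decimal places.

28.46

Row totals: 158, 98. Column totals: 85, 171. Grand total N = 256.
Expected counts (row total × column total / N):
  Satisfied, Car: 158×85/256 = 52.461
  Satisfied, Public transit: 158×171/256 = 105.539
  Dissatisfied, Car: 98×85/256 = 32.539
  Dissatisfied, Public transit: 98×171/256 = 65.461
Contributions (O − E)²/E:
  (72 − 52.461)²/52.461 = 7.2773
  (86 − 105.539)²/105.539 = 3.6174
  (13 − 32.539)²/32.539 = 11.7328
  (85 − 65.461)²/65.461 = 5.8321
χ² = 7.2773 + 3.6174 + 11.7328 + 5.8321 = 28.46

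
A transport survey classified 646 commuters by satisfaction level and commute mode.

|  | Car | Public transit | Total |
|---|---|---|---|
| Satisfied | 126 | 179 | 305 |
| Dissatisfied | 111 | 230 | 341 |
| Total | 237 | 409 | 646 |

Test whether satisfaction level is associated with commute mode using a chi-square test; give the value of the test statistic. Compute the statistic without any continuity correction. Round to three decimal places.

Grand total N = 646.
Expected counts (row total × column total / N):
  Satisfied, Car: 305×237/646 = 111.8963
  Satisfied, Public transit: 305×409/646 = 193.1037
  Dissatisfied, Car: 341×237/646 = 125.1037
  Dissatisfied, Public transit: 341×409/646 = 215.8963
Contributions (O − E)²/E:
  (126 − 111.8963)²/111.8963 = 1.7777
  (179 − 193.1037)²/193.1037 = 1.0301
  (111 − 125.1037)²/125.1037 = 1.5900
  (230 − 215.8963)²/215.8963 = 0.9213
χ² = 1.7777 + 1.0301 + 1.5900 + 0.9213 = 5.319

5.319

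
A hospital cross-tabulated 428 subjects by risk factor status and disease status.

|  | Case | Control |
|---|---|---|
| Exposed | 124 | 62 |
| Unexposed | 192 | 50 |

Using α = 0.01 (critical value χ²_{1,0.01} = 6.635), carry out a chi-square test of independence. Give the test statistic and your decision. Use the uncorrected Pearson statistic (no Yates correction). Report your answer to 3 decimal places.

8.741; reject H₀

Row totals: 186, 242. Column totals: 316, 112. Grand total N = 428.
Expected counts (row total × column total / N):
  Exposed, Case: 186×316/428 = 137.3271
  Exposed, Control: 186×112/428 = 48.6729
  Unexposed, Case: 242×316/428 = 178.6729
  Unexposed, Control: 242×112/428 = 63.3271
Contributions (O − E)²/E:
  (124 − 137.3271)²/137.3271 = 1.2933
  (62 − 48.6729)²/48.6729 = 3.6491
  (192 − 178.6729)²/178.6729 = 0.9941
  (50 − 63.3271)²/63.3271 = 2.8047
χ² = 1.2933 + 3.6491 + 0.9941 + 2.8047 = 8.741
df = (2−1)(2−1) = 1. Since 8.741 > 6.635, reject the null hypothesis of independence at α = 0.01.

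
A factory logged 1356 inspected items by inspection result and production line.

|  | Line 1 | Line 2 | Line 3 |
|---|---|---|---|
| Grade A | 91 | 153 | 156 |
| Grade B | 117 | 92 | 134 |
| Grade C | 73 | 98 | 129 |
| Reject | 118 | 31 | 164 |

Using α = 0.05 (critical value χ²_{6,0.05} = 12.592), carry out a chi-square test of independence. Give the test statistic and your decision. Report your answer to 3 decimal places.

Row totals: 400, 343, 300, 313. Column totals: 399, 374, 583. Grand total N = 1356.
Expected counts (row total × column total / N):
  Grade A, Line 1: 400×399/1356 = 117.69912
  Grade A, Line 2: 400×374/1356 = 110.32448
  Grade A, Line 3: 400×583/1356 = 171.97640
  Grade B, Line 1: 343×399/1356 = 100.92699
  Grade B, Line 2: 343×374/1356 = 94.60324
  Grade B, Line 3: 343×583/1356 = 147.46976
  Grade C, Line 1: 300×399/1356 = 88.27434
  Grade C, Line 2: 300×374/1356 = 82.74336
  Grade C, Line 3: 300×583/1356 = 128.98230
  Reject, Line 1: 313×399/1356 = 92.09956
  Reject, Line 2: 313×374/1356 = 86.32891
  Reject, Line 3: 313×583/1356 = 134.57153
Contributions (O − E)²/E:
  (91 − 117.69912)²/117.69912 = 6.0565
  (153 − 110.32448)²/110.32448 = 16.5077
  (156 − 171.97640)²/171.97640 = 1.4842
  (117 − 100.92699)²/100.92699 = 2.5597
  (92 − 94.60324)²/94.60324 = 0.0716
  (134 − 147.46976)²/147.46976 = 1.2303
  (73 − 88.27434)²/88.27434 = 2.6430
  (98 − 82.74336)²/82.74336 = 2.8131
  (129 − 128.98230)²/128.98230 = 0.0000
  (118 − 92.09956)²/92.09956 = 7.2838
  (31 − 86.32891)²/86.32891 = 35.4608
  (164 − 134.57153)²/134.57153 = 6.4355
χ² = 6.0565 + 16.5077 + 1.4842 + 2.5597 + 0.0716 + 1.2303 + 2.6430 + 2.8131 + 0.0000 + 7.2838 + 35.4608 + 6.4355 = 82.546
df = (4−1)(3−1) = 6. Since 82.546 > 12.592, reject the null hypothesis of independence at α = 0.05.

82.546; reject H₀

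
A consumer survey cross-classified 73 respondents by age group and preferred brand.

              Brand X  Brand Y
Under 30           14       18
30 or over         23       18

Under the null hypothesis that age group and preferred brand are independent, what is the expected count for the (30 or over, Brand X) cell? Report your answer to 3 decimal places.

20.781

Row total (30 or over) = 41; column total (Brand X) = 37; grand total N = 73.
Expected count = (row total × column total) / N = 41 × 37 / 73 = 20.781.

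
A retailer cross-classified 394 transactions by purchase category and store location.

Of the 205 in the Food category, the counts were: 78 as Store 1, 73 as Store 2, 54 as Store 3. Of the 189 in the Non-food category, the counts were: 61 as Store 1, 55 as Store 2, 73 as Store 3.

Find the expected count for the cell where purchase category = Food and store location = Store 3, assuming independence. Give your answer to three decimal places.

66.079

Row total (Food) = 205; column total (Store 3) = 127; grand total N = 394.
Expected count = (row total × column total) / N = 205 × 127 / 394 = 66.079.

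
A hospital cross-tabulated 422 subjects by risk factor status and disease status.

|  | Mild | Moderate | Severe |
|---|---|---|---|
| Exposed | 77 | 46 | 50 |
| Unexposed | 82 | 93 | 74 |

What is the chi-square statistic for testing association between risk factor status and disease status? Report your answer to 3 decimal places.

7.242

Row totals: 173, 249. Column totals: 159, 139, 124. Grand total N = 422.
Expected counts (row total × column total / N):
  Exposed, Mild: 173×159/422 = 65.18246
  Exposed, Moderate: 173×139/422 = 56.98341
  Exposed, Severe: 173×124/422 = 50.83412
  Unexposed, Mild: 249×159/422 = 93.81754
  Unexposed, Moderate: 249×139/422 = 82.01659
  Unexposed, Severe: 249×124/422 = 73.16588
Contributions (O − E)²/E:
  (77 − 65.18246)²/65.18246 = 2.1425
  (46 − 56.98341)²/56.98341 = 2.1170
  (50 − 50.83412)²/50.83412 = 0.0137
  (82 − 93.81754)²/93.81754 = 1.4886
  (93 − 82.01659)²/82.01659 = 1.4709
  (74 − 73.16588)²/73.16588 = 0.0095
χ² = 2.1425 + 2.1170 + 0.0137 + 1.4886 + 1.4709 + 0.0095 = 7.242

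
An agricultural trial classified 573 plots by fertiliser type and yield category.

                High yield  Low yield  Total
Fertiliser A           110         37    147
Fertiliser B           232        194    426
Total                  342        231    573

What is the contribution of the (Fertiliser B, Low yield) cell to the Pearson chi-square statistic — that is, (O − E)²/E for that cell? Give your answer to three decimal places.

Row total (Fertiliser B) = 426; column total (Low yield) = 231; N = 573.
Expected count E = 426 × 231 / 573 = 171.7382.
Contribution = (O − E)²/E = (194 − 171.7382)² / 171.7382 = 2.886.

2.886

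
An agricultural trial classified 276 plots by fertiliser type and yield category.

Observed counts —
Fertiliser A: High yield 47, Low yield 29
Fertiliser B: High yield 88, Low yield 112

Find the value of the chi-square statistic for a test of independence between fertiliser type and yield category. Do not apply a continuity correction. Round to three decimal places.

7.016

Row totals: 76, 200. Column totals: 135, 141. Grand total N = 276.
Expected counts (row total × column total / N):
  Fertiliser A, High yield: 76×135/276 = 37.1739
  Fertiliser A, Low yield: 76×141/276 = 38.8261
  Fertiliser B, High yield: 200×135/276 = 97.8261
  Fertiliser B, Low yield: 200×141/276 = 102.1739
Contributions (O − E)²/E:
  (47 − 37.1739)²/37.1739 = 2.5973
  (29 − 38.8261)²/38.8261 = 2.4868
  (88 − 97.8261)²/97.8261 = 0.9870
  (112 − 102.1739)²/102.1739 = 0.9450
χ² = 2.5973 + 2.4868 + 0.9870 + 0.9450 = 7.016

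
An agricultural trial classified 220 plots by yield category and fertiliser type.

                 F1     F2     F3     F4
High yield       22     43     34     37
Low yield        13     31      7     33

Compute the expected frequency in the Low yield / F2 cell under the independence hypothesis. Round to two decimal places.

28.25

Row total (Low yield) = 84; column total (F2) = 74; grand total N = 220.
Expected count = (row total × column total) / N = 84 × 74 / 220 = 28.25.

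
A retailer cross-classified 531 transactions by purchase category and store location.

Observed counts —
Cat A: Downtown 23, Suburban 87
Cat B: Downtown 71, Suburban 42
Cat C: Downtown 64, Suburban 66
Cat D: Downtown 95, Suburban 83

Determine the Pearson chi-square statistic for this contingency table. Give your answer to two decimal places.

Row totals: 110, 113, 130, 178. Column totals: 253, 278. Grand total N = 531.
Expected counts (row total × column total / N):
  Cat A, Downtown: 110×253/531 = 52.411
  Cat A, Suburban: 110×278/531 = 57.589
  Cat B, Downtown: 113×253/531 = 53.840
  Cat B, Suburban: 113×278/531 = 59.160
  Cat C, Downtown: 130×253/531 = 61.940
  Cat C, Suburban: 130×278/531 = 68.060
  Cat D, Downtown: 178×253/531 = 84.810
  Cat D, Suburban: 178×278/531 = 93.190
Contributions (O − E)²/E:
  (23 − 52.411)²/52.411 = 16.5043
  (87 − 57.589)²/57.589 = 15.0203
  (71 − 53.840)²/53.840 = 5.4693
  (42 − 59.160)²/59.160 = 4.9774
  (64 − 61.940)²/61.940 = 0.0685
  (66 − 68.060)²/68.060 = 0.0624
  (95 − 84.810)²/84.810 = 1.2243
  (83 − 93.190)²/93.190 = 1.1142
χ² = 16.5043 + 15.0203 + 5.4693 + 4.9774 + 0.0685 + 0.0624 + 1.2243 + 1.1142 = 44.44

44.44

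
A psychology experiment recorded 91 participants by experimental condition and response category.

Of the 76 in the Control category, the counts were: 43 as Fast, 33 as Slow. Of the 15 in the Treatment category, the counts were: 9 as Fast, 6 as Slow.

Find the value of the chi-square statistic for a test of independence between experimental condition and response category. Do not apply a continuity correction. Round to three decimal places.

Row totals: 76, 15. Column totals: 52, 39. Grand total N = 91.
Expected counts (row total × column total / N):
  Control, Fast: 76×52/91 = 43.4286
  Control, Slow: 76×39/91 = 32.5714
  Treatment, Fast: 15×52/91 = 8.5714
  Treatment, Slow: 15×39/91 = 6.4286
Contributions (O − E)²/E:
  (43 − 43.4286)²/43.4286 = 0.0042
  (33 − 32.5714)²/32.5714 = 0.0056
  (9 − 8.5714)²/8.5714 = 0.0214
  (6 − 6.4286)²/6.4286 = 0.0286
χ² = 0.0042 + 0.0056 + 0.0214 + 0.0286 = 0.060

0.060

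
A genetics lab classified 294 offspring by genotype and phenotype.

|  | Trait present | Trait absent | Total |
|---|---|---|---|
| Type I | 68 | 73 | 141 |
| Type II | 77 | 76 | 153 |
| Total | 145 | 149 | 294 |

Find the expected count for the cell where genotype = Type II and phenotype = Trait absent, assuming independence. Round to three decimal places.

77.541

Row total (Type II) = 153; column total (Trait absent) = 149; grand total N = 294.
Expected count = (row total × column total) / N = 153 × 149 / 294 = 77.541.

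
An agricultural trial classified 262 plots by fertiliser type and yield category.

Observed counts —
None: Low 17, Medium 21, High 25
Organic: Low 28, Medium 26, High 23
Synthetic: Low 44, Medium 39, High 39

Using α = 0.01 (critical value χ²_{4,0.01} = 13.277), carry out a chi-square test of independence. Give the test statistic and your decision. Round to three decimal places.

Row totals: 63, 77, 122. Column totals: 89, 86, 87. Grand total N = 262.
Expected counts (row total × column total / N):
  None, Low: 63×89/262 = 21.4008
  None, Medium: 63×86/262 = 20.6794
  None, High: 63×87/262 = 20.9198
  Organic, Low: 77×89/262 = 26.1565
  Organic, Medium: 77×86/262 = 25.2748
  Organic, High: 77×87/262 = 25.5687
  Synthetic, Low: 122×89/262 = 41.4427
  Synthetic, Medium: 122×86/262 = 40.0458
  Synthetic, High: 122×87/262 = 40.5115
Contributions (O − E)²/E:
  (17 − 21.4008)²/21.4008 = 0.9050
  (21 − 20.6794)²/20.6794 = 0.0050
  (25 − 20.9198)²/20.9198 = 0.7958
  (28 − 26.1565)²/26.1565 = 0.1299
  (26 − 25.2748)²/25.2748 = 0.0208
  (23 − 25.5687)²/25.5687 = 0.2581
  (44 − 41.4427)²/41.4427 = 0.1578
  (39 − 40.0458)²/40.0458 = 0.0273
  (39 − 40.5115)²/40.5115 = 0.0564
χ² = 0.9050 + 0.0050 + 0.7958 + 0.1299 + 0.0208 + 0.2581 + 0.1578 + 0.0273 + 0.0564 = 2.356
df = (3−1)(3−1) = 4. Since 2.356 < 13.277, fail to reject the null hypothesis of independence at α = 0.01.

2.356; fail to reject H₀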